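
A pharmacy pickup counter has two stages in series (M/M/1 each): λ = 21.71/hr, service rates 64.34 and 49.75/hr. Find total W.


Each node sees arrival rate λ = 21.71/hr (tandem ⇒ throughput preserved).
W₁ = 1/(μ₁−λ) = 1/(64.34−21.71) = 0.02346 hr
W₂ = 1/(μ₂−λ) = 1/(49.75−21.71) = 0.03566 hr
W_total = W₁ + W₂ = 0.02346 + 0.03566 = 0.05912 hr

Final: 0.05912 hr


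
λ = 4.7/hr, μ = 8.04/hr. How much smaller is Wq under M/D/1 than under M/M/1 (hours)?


ρ = 4.7/8.04 = 0.5846
Wq(M/M/1) = ρ/(μ−λ) = 0.5846/3.34 = 0.17502 hr
Wq(M/D/1) = ρ/(2(μ−λ)) = 0.08751 hr
Savings = 0.17502 − 0.08751 = 0.08751 hr

Final: 0.08751 hr


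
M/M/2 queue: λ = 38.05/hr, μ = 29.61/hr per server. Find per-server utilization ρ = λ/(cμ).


ρ = λ/(cμ) = 38.05/(2·29.61) = 38.05/59.22 = 0.6425

Final: 0.6425


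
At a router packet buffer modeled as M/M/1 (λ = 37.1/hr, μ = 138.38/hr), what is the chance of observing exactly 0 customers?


ρ = 37.1/138.38 = 0.2681
P_n = (1−ρ)·ρ^n = (1 − 0.2681)·0.2681^0 = 0.7319·1.000000 = 0.731898

Final: 0.731898


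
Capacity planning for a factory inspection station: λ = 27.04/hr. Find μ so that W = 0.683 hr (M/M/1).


W = 1/(μ−λ) ⇒ μ − λ = 1/W = 1/0.683 = 1.4641
μ = λ + 1/W = 27.04 + 1.4641 = 28.5041 per hr

Final: 28.5041 /hr


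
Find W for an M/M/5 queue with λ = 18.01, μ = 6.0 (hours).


a = 3.0017; ρ = 0.6003; P₀ = 0.046560
Lq = P₀·a^c·ρ/(c!(1−ρ)²) = 0.35534
Wq = Lq/λ = 0.35534/18.01 = 0.01973 hr
W = Wq + 1/μ = 0.01973 + 0.16667 = 0.18640 hr

Final: 0.18640 hr


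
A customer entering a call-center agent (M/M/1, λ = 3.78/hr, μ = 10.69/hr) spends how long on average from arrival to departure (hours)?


W = 1/(μ−λ) = 1/(10.69 − 3.78) = 1/6.91 = 0.1447 hr

Final: 0.1447 hr


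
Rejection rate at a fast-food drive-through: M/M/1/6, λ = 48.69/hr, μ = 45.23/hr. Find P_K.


ρ = λ/μ = 48.69/45.23 = 1.0765
P_K = (1−ρ)ρ^K/(1−ρ^(K+1)) = (-0.07650·1.556249)/(1 − 1.675299)
= -0.119050/-0.675299 = 0.176292

Final: 0.176292


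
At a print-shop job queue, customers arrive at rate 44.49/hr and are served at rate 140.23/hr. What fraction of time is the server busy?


ρ = λ/μ = 44.49/140.23 = 0.3173

Final: 0.3173


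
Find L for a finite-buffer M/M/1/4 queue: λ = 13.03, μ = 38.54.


ρ = 13.03/38.54 = 0.3381
L = ρ[1 − (K+1)ρ^K + Kρ^(K+1)] / [(1−ρ)(1−ρ^(K+1))]
Numerator: 0.3381·(1 − 5·0.013066 + 4·0.004417) = 0.321977
Denominator: (0.6619)·(0.995583) = 0.658986
L = 0.321977/0.658986 = 0.4886

Final: 0.4886


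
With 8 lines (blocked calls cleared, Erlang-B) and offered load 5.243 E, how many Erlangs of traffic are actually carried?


B(8,5.243) = 0.081799 (Erlang-B)
Carried load = a(1 − B) = 5.243·(1 − 0.081799) = 5.243·0.918201 = 4.8141 E

Final: 4.8141 Erlangs


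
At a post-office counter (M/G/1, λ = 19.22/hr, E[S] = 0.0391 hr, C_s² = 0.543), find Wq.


ρ = λ·E[S] = 19.22·0.0391 = 0.7515
E[S²] = E[S]²(1+C_s²) = 0.0391²·(1+0.543) = 0.002359
Wq = λ·E[S²]/(2(1−ρ)) = 19.22·0.002359/(2·0.2485) = 0.09123 hr

Final: 0.09123 hr


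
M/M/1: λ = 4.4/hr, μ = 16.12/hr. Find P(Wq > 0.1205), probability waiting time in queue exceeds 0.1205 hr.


ρ = 4.4/16.12 = 0.2730
P(Wq > t) = ρ·e^{−(μ−λ)t} = 0.2730·e^{−1.4123}
= 0.2730·0.243592 = 0.066489

Final: 0.066489


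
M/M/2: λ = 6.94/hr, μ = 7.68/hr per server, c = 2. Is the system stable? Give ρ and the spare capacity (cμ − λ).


Total capacity cμ = 2·7.68 = 15.36/hr
ρ = λ/(cμ) = 6.94/15.36 = 0.4518
Stable ⇔ ρ < 1: YES
Spare capacity = cμ − λ = 15.36 − 6.94 = 8.42/hr

Final: ρ = 0.4518; stable; margin = 8.42/hr


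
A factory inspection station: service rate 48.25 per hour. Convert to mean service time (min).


Mean service time = 1/μ = 1/48.25 hour = 0.02073 hour
In minutes: 0.02073 × 60 = 1.2435 min

Final: 1.2435 min


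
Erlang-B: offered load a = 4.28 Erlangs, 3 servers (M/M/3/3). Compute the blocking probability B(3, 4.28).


B(c,a) = (a^c/c!) / Σ_{k=0}^{c} a^k/k!
a^3/3! = 13.067125
Σ terms (k=0..3): 1.00000 + 4.28000 + 9.15920 + 13.06713 = 27.506325
B = 13.067125/27.506325 = 0.475059

Final: 0.475059


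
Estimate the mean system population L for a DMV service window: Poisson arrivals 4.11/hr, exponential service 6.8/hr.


ρ = λ/μ = 4.11/6.8 = 0.6044
L = ρ/(1−ρ) = 0.6044/(1 − 0.6044) = 0.6044/0.3956 = 1.5279

Final: 1.5279


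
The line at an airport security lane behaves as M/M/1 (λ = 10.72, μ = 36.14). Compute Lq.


ρ = 10.72/36.14 = 0.2966
Lq = ρ²/(1−ρ) = 0.08799/0.7034 = 0.1251

Final: 0.1251


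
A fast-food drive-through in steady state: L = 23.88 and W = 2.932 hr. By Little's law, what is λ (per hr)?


λ = L/W = 23.88/2.932 = 8.1446 /hr

Final: 8.1446 /hr


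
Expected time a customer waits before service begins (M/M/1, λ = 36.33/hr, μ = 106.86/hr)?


ρ = 36.33/106.86 = 0.3400
Wq = ρ/(μ−λ) = 0.3400/(106.86 − 36.33) = 0.3400/70.53 = 0.004820 hr

Final: 0.004820 hr


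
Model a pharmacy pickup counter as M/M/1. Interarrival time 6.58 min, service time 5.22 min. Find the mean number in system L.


λ = 60/6.58 = 9.1185 /hr
μ = 60/5.22 = 11.4943 /hr
ρ = λ/μ = 9.1185/11.4943 = 0.7933
L = ρ/(1−ρ) = 0.7933/0.2067 = 3.8382

Final: 3.8382


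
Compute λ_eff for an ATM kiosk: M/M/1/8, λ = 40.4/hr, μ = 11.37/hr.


ρ = 3.5532; P_K = (1−ρ)ρ^8/(1−ρ^9) = 0.718572
λ_eff = λ(1 − P_K) = 40.4·(1 − 0.718572) = 40.4·0.281428 = 11.3697 /hr

Final: 11.3697 /hr


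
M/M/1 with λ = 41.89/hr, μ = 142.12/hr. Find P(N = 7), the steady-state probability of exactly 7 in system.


ρ = 41.89/142.12 = 0.2948
P_n = (1−ρ)·ρ^n = (1 − 0.2948)·0.2948^7 = 0.7052·0.0001933 = 0.0001363

Final: 0.0001363


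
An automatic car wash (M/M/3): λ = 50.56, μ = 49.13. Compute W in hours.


a = 1.0291; ρ = 0.3430; P₀ = 0.352717
Lq = P₀·a^c·ρ/(c!(1−ρ)²) = 0.05092
Wq = Lq/λ = 0.05092/50.56 = 0.001007 hr
W = Wq + 1/μ = 0.001007 + 0.02035 = 0.02136 hr

Final: 0.02136 hr


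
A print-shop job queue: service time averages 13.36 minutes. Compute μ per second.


μ = 1/(service time) in consistent units.
1 second = 0.0166667 min, so μ = 0.0166667/13.36 = 0.001248 per second

Final: 0.001248 /sec


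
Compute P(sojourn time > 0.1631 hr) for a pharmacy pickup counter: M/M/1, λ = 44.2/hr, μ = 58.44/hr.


W ~ Exponential(μ−λ) for M/M/1.
μ − λ = 58.44 − 44.2 = 14.2400
P(W > t) = e^{−(μ−λ)t} = e^{−2.3225} = 0.098024

Final: 0.098024


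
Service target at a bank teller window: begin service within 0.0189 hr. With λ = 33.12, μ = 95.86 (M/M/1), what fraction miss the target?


ρ = 33.12/95.86 = 0.3455
P(Wq > t) = ρ·e^{−(μ−λ)t} = 0.3455·e^{−1.1858}
= 0.3455·0.305506 = 0.105553

Final: 0.105553


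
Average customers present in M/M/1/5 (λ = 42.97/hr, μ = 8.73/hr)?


ρ = 42.97/8.73 = 4.9221
L = ρ[1 − (K+1)ρ^K + Kρ^(K+1)] / [(1−ρ)(1−ρ^(K+1))]
Numerator: 4.9221·(1 − 6·2889.053271 + 5·14220.231280) = 264651.082015
Denominator: (-3.9221)·(-14219.231280) = 55769.356130
L = 264651.082015/55769.356130 = 4.7455

Final: 4.7455


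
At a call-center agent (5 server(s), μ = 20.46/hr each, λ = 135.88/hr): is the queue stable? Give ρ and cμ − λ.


Total capacity cμ = 5·20.46 = 102.30/hr
ρ = λ/(cμ) = 135.88/102.30 = 1.3283
Stable ⇔ ρ < 1: NO
Spare capacity = cμ − λ = 102.30 − 135.88 = -33.58/hr

Final: ρ = 1.3283; unstable; margin = -33.58/hr


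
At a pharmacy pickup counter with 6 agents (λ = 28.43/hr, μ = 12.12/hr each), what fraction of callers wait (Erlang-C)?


a = λ/μ = 2.3457; ρ = a/6 = 0.3910
P₀ = 0.095408 (from M/M/c formula)
C(c,a) = [a^c/(c!(1−ρ))]·P₀ = [166.58866/(720·0.6090)]·0.095408
= 0.37989·0.095408 = 0.036245

Final: 0.036245


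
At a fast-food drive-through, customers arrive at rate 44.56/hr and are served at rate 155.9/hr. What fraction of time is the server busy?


ρ = λ/μ = 44.56/155.9 = 0.2858

Final: 0.2858


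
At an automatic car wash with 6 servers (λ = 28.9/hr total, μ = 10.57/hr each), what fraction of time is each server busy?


ρ = λ/(cμ) = 28.9/(6·10.57) = 28.9/63.42 = 0.4557

Final: 0.4557


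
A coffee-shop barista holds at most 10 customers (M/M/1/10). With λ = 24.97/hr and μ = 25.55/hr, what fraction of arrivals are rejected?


ρ = λ/μ = 24.97/25.55 = 0.9773
P_K = (1−ρ)ρ^K/(1−ρ^(K+1)) = (0.02270·0.794834)/(1 − 0.776791)
= 0.018043/0.223209 = 0.080835

Final: 0.080835


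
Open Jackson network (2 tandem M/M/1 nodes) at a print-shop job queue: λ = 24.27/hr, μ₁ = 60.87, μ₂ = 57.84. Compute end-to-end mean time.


Each node sees arrival rate λ = 24.27/hr (tandem ⇒ throughput preserved).
W₁ = 1/(μ₁−λ) = 1/(60.87−24.27) = 0.02732 hr
W₂ = 1/(μ₂−λ) = 1/(57.84−24.27) = 0.02979 hr
W_total = W₁ + W₂ = 0.02732 + 0.02979 = 0.05711 hr

Final: 0.05711 hr


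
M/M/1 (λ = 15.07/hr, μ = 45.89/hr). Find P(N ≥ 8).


ρ = 15.07/45.89 = 0.3284
P(N ≥ n) = ρ^n = 0.3284^8 = 0.0001353

Final: 0.0001353


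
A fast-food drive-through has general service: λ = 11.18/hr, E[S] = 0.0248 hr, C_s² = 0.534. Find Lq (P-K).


ρ = λ·E[S] = 11.18·0.0248 = 0.2773
Lq = ρ²(1+C_s²)/(2(1−ρ)) = 0.07688·(1+0.534)/(2·0.7227)
= 0.07688·1.5340/1.4455 = 0.08158

Final: 0.08158


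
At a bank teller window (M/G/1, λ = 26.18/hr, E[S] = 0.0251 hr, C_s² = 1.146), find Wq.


ρ = λ·E[S] = 26.18·0.0251 = 0.6571
E[S²] = E[S]²(1+C_s²) = 0.0251²·(1+1.146) = 0.001352
Wq = λ·E[S²]/(2(1−ρ)) = 26.18·0.001352/(2·0.3429) = 0.05161 hr

Final: 0.05161 hr


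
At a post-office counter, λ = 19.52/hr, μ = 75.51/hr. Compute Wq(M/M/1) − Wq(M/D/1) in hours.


ρ = 19.52/75.51 = 0.2585
Wq(M/M/1) = ρ/(μ−λ) = 0.2585/55.99 = 0.004617 hr
Wq(M/D/1) = ρ/(2(μ−λ)) = 0.002309 hr
Savings = 0.004617 − 0.002309 = 0.002309 hr

Final: 0.002309 hr


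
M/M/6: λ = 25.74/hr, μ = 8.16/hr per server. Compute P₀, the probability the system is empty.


a = λ/μ = 25.74/8.16 = 3.1544; ρ = a/c = 0.5257
Σ_{k=0}^{5} a^k/k! (terms k=0..5) = 1.00000 + 3.15441 + 4.97516 + 5.23123 + 4.12536 + 2.60262 = 21.08878
Tail: a^6/(6!(1−ρ)) = 985.16801/(720·0.4743) = 2.88507
P₀ = 1/(21.08878 + 2.88507) = 1/23.97386 = 0.041712

Final: 0.041712


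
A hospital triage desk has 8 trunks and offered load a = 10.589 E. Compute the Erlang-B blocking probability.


B(c,a) = (a^c/c!) / Σ_{k=0}^{c} a^k/k!
a^8/8! = 3920.297837
Σ terms (k=0..8): 1.00000 + 10.58900 + 56.06346 + 197.88533 + 523.85193 + 1109.41363 + 1957.93015 + 2961.78890 + 3920.29784 = 10738.820236
B = 3920.297837/10738.820236 = 0.365059

Final: 0.365059


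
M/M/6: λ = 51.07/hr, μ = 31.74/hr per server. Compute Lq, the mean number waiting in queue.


a = λ/μ = 1.6090; ρ = a/6 = 0.2682
P₀ = 0.200008
Lq = P₀·a^c·ρ / (c!·(1−ρ)²) = 0.200008·17.35216·0.2682/(720·0.53558)
= 0.002414

Final: 0.002414


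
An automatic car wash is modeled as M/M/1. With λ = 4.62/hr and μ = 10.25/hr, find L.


ρ = λ/μ = 4.62/10.25 = 0.4507
L = ρ/(1−ρ) = 0.4507/(1 − 0.4507) = 0.4507/0.5493 = 0.8206

Final: 0.8206


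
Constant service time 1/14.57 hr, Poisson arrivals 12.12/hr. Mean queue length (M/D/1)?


ρ = 12.12/14.57 = 0.8318
M/D/1: Lq = ρ²/(2(1−ρ)) = 0.6920/(2·0.1682) = 2.05755

Final: 2.05755


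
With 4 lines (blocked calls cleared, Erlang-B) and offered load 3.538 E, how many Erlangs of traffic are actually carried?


B(4,3.538) = 0.264247 (Erlang-B)
Carried load = a(1 − B) = 3.538·(1 − 0.264247) = 3.538·0.735753 = 2.6031 E

Final: 2.6031 Erlangs


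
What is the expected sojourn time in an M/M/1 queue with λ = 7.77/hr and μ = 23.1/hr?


W = 1/(μ−λ) = 1/(23.1 − 7.77) = 1/15.33 = 0.06523 hr

Final: 0.06523 hr


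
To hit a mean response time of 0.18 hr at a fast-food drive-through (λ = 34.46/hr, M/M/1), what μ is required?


W = 1/(μ−λ) ⇒ μ − λ = 1/W = 1/0.18 = 5.5556
μ = λ + 1/W = 34.46 + 5.5556 = 40.0156 per hr

Final: 40.0156 /hr


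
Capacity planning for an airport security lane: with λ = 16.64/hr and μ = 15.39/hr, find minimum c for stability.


Stability requires cμ > λ ⇔ c > λ/μ.
λ/μ = 16.64/15.39 = 1.0812
Minimum integer c = ⌊1.0812⌋ + 1 = 2
Check: 2·15.39 = 30.78 > 16.64, while 1·15.39 = 15.39 ≤ 16.64

Final: 2 servers


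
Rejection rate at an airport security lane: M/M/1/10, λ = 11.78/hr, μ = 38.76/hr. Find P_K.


ρ = λ/μ = 11.78/38.76 = 0.3039
P_K = (1−ρ)ρ^K/(1−ρ^(K+1)) = (0.6961·0.000006724)/(1 − 0.000002044)
= 0.000004680/0.999998 = 0.000004680

Final: 0.000004680


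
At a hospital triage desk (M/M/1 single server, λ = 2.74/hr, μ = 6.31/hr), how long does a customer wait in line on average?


ρ = 2.74/6.31 = 0.4342
Wq = ρ/(μ−λ) = 0.4342/(6.31 − 2.74) = 0.4342/3.57 = 0.1216 hr

Final: 0.1216 hr


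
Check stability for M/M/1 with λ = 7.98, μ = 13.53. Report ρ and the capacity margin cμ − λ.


Total capacity cμ = 1·13.53 = 13.53/hr
ρ = λ/(cμ) = 7.98/13.53 = 0.5898
Stable ⇔ ρ < 1: YES
Spare capacity = cμ − λ = 13.53 − 7.98 = 5.55/hr

Final: ρ = 0.5898; stable; margin = 5.55/hr


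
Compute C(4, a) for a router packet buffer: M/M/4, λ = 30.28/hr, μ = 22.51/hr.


a = λ/μ = 1.3452; ρ = a/4 = 0.3363
P₀ = 0.258988 (from M/M/c formula)
C(c,a) = [a^c/(c!(1−ρ))]·P₀ = [3.27432/(24·0.6637)]·0.258988
= 0.20556·0.258988 = 0.053237

Final: 0.053237


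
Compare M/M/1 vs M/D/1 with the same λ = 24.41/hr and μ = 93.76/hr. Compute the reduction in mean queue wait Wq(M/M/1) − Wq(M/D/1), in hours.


ρ = 24.41/93.76 = 0.2603
Wq(M/M/1) = ρ/(μ−λ) = 0.2603/69.35 = 0.003754 hr
Wq(M/D/1) = ρ/(2(μ−λ)) = 0.001877 hr
Savings = 0.003754 − 0.001877 = 0.001877 hr

Final: 0.001877 hr


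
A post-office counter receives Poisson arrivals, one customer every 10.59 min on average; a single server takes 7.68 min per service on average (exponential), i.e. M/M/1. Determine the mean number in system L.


λ = 60/10.59 = 5.6657 /hr
μ = 60/7.68 = 7.8125 /hr
ρ = λ/μ = 5.6657/7.8125 = 0.7252
L = ρ/(1−ρ) = 0.7252/0.2748 = 2.6392

Final: 2.6392


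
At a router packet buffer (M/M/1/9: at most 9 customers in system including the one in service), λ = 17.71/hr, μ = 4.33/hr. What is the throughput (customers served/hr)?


ρ = 4.0901; P_K = (1−ρ)ρ^9/(1−ρ^10) = 0.755506
λ_eff = λ(1 − P_K) = 17.71·(1 − 0.755506) = 17.71·0.244494 = 4.3300 /hr

Final: 4.3300 /hr


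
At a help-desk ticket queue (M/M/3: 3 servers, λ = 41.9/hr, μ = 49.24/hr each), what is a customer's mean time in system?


a = 0.8509; ρ = 0.2836; P₀ = 0.424388
Lq = P₀·a^c·ρ/(c!(1−ρ)²) = 0.02409
Wq = Lq/λ = 0.02409/41.9 = 0.0005749 hr
W = Wq + 1/μ = 0.0005749 + 0.02031 = 0.02088 hr

Final: 0.02088 hr


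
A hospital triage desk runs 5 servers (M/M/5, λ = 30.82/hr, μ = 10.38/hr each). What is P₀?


a = λ/μ = 30.82/10.38 = 2.9692; ρ = a/c = 0.5938
Σ_{k=0}^{4} a^k/k! (terms k=0..4) = 1.00000 + 2.96917 + 4.40799 + 4.36269 + 3.23840 = 15.97825
Tail: a^5/(5!(1−ρ)) = 230.76843/(120·0.4062) = 4.73469
P₀ = 1/(15.97825 + 4.73469) = 1/20.71294 = 0.048279

Final: 0.048279


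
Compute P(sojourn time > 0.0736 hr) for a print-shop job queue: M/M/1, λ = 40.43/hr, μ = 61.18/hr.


W ~ Exponential(μ−λ) for M/M/1.
μ − λ = 61.18 − 40.43 = 20.7500
P(W > t) = e^{−(μ−λ)t} = e^{−1.5272} = 0.217143

Final: 0.217143


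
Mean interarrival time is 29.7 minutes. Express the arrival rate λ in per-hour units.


λ = 1/(interarrival time) in consistent units.
1 hour = 60 min, so λ = 60/29.7 = 2.0202 per hour

Final: 2.0202 /hr


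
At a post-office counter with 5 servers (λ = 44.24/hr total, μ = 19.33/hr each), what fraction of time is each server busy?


ρ = λ/(cμ) = 44.24/(5·19.33) = 44.24/96.65 = 0.4577

Final: 0.4577


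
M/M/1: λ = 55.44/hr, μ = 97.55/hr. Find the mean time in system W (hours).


W = 1/(μ−λ) = 1/(97.55 − 55.44) = 1/42.11 = 0.02375 hr

Final: 0.02375 hr


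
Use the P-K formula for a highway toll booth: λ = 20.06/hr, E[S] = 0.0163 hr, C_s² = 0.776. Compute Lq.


ρ = λ·E[S] = 20.06·0.0163 = 0.3270
Lq = ρ²(1+C_s²)/(2(1−ρ)) = 0.1069·(1+0.776)/(2·0.6730)
= 0.1069·1.7760/1.3460 = 0.14107

Final: 0.14107


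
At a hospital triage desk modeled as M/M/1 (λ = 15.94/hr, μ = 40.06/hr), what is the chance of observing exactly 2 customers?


ρ = 15.94/40.06 = 0.3979
P_n = (1−ρ)·ρ^n = (1 − 0.3979)·0.3979^2 = 0.6021·0.158327 = 0.095328

Final: 0.095328


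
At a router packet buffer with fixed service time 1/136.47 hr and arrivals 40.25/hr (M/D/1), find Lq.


ρ = 40.25/136.47 = 0.2949
M/D/1: Lq = ρ²/(2(1−ρ)) = 0.08699/(2·0.7051) = 0.06169

Final: 0.06169


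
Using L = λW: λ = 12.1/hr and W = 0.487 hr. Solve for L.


L = λW = 12.1·0.487 = 5.8927

Final: 5.8927


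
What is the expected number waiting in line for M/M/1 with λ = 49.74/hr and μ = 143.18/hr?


ρ = 49.74/143.18 = 0.3474
Lq = ρ²/(1−ρ) = 0.1207/0.6526 = 0.1849

Final: 0.1849


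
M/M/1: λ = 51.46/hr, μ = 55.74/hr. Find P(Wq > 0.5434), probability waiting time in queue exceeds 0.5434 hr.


ρ = 51.46/55.74 = 0.9232
P(Wq > t) = ρ·e^{−(μ−λ)t} = 0.9232·e^{−2.3258}
= 0.9232·0.097710 = 0.090207

Final: 0.090207


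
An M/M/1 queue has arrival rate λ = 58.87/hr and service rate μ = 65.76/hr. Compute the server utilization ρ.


ρ = λ/μ = 58.87/65.76 = 0.8952

Final: 0.8952


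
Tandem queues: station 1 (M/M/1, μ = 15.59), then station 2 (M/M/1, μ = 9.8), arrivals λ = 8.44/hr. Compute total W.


Each node sees arrival rate λ = 8.44/hr (tandem ⇒ throughput preserved).
W₁ = 1/(μ₁−λ) = 1/(15.59−8.44) = 0.13986 hr
W₂ = 1/(μ₂−λ) = 1/(9.8−8.44) = 0.73529 hr
W_total = W₁ + W₂ = 0.13986 + 0.73529 = 0.87515 hr

Final: 0.87515 hr


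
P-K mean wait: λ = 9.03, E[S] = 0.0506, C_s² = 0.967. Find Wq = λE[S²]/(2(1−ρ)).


ρ = λ·E[S] = 9.03·0.0506 = 0.4569
E[S²] = E[S]²(1+C_s²) = 0.0506²·(1+0.967) = 0.005036
Wq = λ·E[S²]/(2(1−ρ)) = 9.03·0.005036/(2·0.5431) = 0.04187 hr

Final: 0.04187 hr


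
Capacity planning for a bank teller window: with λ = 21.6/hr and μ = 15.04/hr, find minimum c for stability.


Stability requires cμ > λ ⇔ c > λ/μ.
λ/μ = 21.6/15.04 = 1.4362
Minimum integer c = ⌊1.4362⌋ + 1 = 2
Check: 2·15.04 = 30.08 > 21.6, while 1·15.04 = 15.04 ≤ 21.6

Final: 2 servers


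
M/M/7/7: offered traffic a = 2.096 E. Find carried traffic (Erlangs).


B(7,2.096) = 0.004342 (Erlang-B)
Carried load = a(1 − B) = 2.096·(1 − 0.004342) = 2.096·0.995658 = 2.0869 E

Final: 2.0869 Erlangs


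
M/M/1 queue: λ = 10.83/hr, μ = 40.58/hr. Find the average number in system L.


ρ = λ/μ = 10.83/40.58 = 0.2669
L = ρ/(1−ρ) = 0.2669/(1 − 0.2669) = 0.2669/0.7331 = 0.3640

Final: 0.3640


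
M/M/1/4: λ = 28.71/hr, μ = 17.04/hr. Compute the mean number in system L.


ρ = 28.71/17.04 = 1.6849
L = ρ[1 − (K+1)ρ^K + Kρ^(K+1)] / [(1−ρ)(1−ρ^(K+1))]
Numerator: 1.6849·(1 − 5·8.058504 + 4·13.577444) = 25.301962
Denominator: (-0.6849)·(-12.577444) = 8.613777
L = 25.301962/8.613777 = 2.9374

Final: 2.9374


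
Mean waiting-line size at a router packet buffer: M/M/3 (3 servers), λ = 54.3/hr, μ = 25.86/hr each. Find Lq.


a = λ/μ = 2.0998; ρ = a/3 = 0.6999
P₀ = 0.095728
Lq = P₀·a^c·ρ / (c!·(1−ρ)²) = 0.095728·9.25793·0.6999/(6·0.09005)
= 1.14812

Final: 1.14812


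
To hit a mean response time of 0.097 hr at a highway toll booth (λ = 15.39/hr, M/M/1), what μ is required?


W = 1/(μ−λ) ⇒ μ − λ = 1/W = 1/0.097 = 10.3093
μ = λ + 1/W = 15.39 + 10.3093 = 25.6993 per hr

Final: 25.6993 /hr


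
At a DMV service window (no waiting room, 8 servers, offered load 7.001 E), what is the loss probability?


B(c,a) = (a^c/c!) / Σ_{k=0}^{c} a^k/k!
a^8/8! = 143.139698
Σ terms (k=0..8): 1.00000 + 7.00100 + 24.50700 + 57.19117 + 100.09885 + 140.15840 + 163.54150 + 163.56486 + 143.13970 = 800.202476
B = 143.139698/800.202476 = 0.178879

Final: 0.178879


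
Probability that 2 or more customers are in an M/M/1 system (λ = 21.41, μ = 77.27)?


ρ = 21.41/77.27 = 0.2771
P(N ≥ n) = ρ^n = 0.2771^2 = 0.076774

Final: 0.076774


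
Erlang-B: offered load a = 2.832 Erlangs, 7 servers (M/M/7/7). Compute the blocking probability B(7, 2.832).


B(c,a) = (a^c/c!) / Σ_{k=0}^{c} a^k/k!
a^7/7! = 0.289883
Σ terms (k=0..7): 1.00000 + 2.83200 + 4.01011 + 3.78555 + 2.68017 + 1.51805 + 0.71652 + 0.28988 = 16.832271
B = 0.289883/16.832271 = 0.017222

Final: 0.017222


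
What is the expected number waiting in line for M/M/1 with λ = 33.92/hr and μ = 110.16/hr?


ρ = 33.92/110.16 = 0.3079
Lq = ρ²/(1−ρ) = 0.09481/0.6921 = 0.1370

Final: 0.1370


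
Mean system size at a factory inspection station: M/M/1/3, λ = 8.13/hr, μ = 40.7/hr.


ρ = 8.13/40.7 = 0.1998
L = ρ[1 − (K+1)ρ^K + Kρ^(K+1)] / [(1−ρ)(1−ρ^(K+1))]
Numerator: 0.1998·(1 − 4·0.007971 + 3·0.001592) = 0.194340
Denominator: (0.8002)·(0.998408) = 0.798972
L = 0.194340/0.798972 = 0.2432

Final: 0.2432


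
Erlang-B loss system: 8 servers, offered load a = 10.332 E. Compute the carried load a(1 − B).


B(8,10.332) = 0.353593 (Erlang-B)
Carried load = a(1 − B) = 10.332·(1 − 0.353593) = 10.332·0.646407 = 6.6787 E

Final: 6.6787 Erlangs


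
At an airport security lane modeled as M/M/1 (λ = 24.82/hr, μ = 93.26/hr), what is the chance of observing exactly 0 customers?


ρ = 24.82/93.26 = 0.2661
P_n = (1−ρ)·ρ^n = (1 − 0.2661)·0.2661^0 = 0.7339·1.000000 = 0.733862

Final: 0.733862


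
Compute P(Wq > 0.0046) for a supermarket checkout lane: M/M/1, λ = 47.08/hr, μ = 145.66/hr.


ρ = 47.08/145.66 = 0.3232
P(Wq > t) = ρ·e^{−(μ−λ)t} = 0.3232·e^{−0.4535}
= 0.3232·0.635421 = 0.205380

Final: 0.205380


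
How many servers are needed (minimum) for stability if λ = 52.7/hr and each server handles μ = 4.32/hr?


Stability requires cμ > λ ⇔ c > λ/μ.
λ/μ = 52.7/4.32 = 12.1991
Minimum integer c = ⌊12.1991⌋ + 1 = 13
Check: 13·4.32 = 56.16 > 52.7, while 12·4.32 = 51.84 ≤ 52.7

Final: 13 servers


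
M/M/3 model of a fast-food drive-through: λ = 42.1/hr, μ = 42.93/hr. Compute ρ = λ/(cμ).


ρ = λ/(cμ) = 42.1/(3·42.93) = 42.1/128.79 = 0.3269

Final: 0.3269


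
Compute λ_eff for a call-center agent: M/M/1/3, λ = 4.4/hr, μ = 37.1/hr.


ρ = 0.1186; P_K = (1−ρ)ρ^3/(1−ρ^4) = 0.001471
λ_eff = λ(1 − P_K) = 4.4·(1 − 0.001471) = 4.4·0.998529 = 4.3935 /hr

Final: 4.3935 /hr


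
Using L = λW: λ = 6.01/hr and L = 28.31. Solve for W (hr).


W = L/λ = 28.31/6.01 = 4.7105 hr

Final: 4.7105 hr


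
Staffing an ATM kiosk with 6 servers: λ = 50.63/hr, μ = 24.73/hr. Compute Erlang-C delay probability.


a = λ/μ = 2.0473; ρ = a/6 = 0.3412
P₀ = 0.128862 (from M/M/c formula)
C(c,a) = [a^c/(c!(1−ρ))]·P₀ = [73.63815/(720·0.6588)]·0.128862
= 0.15525·0.128862 = 0.020006

Final: 0.020006


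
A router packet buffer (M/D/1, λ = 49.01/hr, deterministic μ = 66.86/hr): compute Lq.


ρ = 49.01/66.86 = 0.7330
M/D/1: Lq = ρ²/(2(1−ρ)) = 0.5373/(2·0.2670) = 1.00632

Final: 1.00632


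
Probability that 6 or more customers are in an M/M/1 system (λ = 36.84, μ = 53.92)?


ρ = 36.84/53.92 = 0.6832
P(N ≥ n) = ρ^n = 0.6832^6 = 0.101723

Final: 0.101723


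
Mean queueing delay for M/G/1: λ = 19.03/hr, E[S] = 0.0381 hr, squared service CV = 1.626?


ρ = λ·E[S] = 19.03·0.0381 = 0.7250
E[S²] = E[S]²(1+C_s²) = 0.0381²·(1+1.626) = 0.003812
Wq = λ·E[S²]/(2(1−ρ)) = 19.03·0.003812/(2·0.2750) = 0.13191 hr

Final: 0.13191 hr


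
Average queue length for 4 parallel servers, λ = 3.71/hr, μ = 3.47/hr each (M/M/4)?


a = λ/μ = 1.0692; ρ = a/4 = 0.2673
P₀ = 0.342615
Lq = P₀·a^c·ρ / (c!·(1−ρ)²) = 0.342615·1.30671·0.2673/(24·0.53686)
= 0.009287

Final: 0.009287


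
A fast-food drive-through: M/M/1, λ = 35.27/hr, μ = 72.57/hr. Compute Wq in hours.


ρ = 35.27/72.57 = 0.4860
Wq = ρ/(μ−λ) = 0.4860/(72.57 − 35.27) = 0.4860/37.30 = 0.01303 hr

Final: 0.01303 hr


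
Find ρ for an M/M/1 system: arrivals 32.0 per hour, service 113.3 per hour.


ρ = λ/μ = 32.0/113.3 = 0.2824

Final: 0.2824


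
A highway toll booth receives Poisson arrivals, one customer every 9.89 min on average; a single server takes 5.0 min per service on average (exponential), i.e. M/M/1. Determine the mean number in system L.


λ = 60/9.89 = 6.0667 /hr
μ = 60/5.0 = 12.0000 /hr
ρ = λ/μ = 6.0667/12.0000 = 0.5056
L = ρ/(1−ρ) = 0.5056/0.4944 = 1.0225

Final: 1.0225


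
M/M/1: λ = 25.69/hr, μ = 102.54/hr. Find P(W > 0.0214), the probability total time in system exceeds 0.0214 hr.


W ~ Exponential(μ−λ) for M/M/1.
μ − λ = 102.54 − 25.69 = 76.8500
P(W > t) = e^{−(μ−λ)t} = e^{−1.6446} = 0.193092

Final: 0.193092


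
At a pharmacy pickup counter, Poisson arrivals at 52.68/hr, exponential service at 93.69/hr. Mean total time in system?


W = 1/(μ−λ) = 1/(93.69 − 52.68) = 1/41.01 = 0.02438 hr

Final: 0.02438 hr


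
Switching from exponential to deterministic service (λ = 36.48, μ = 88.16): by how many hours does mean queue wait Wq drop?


ρ = 36.48/88.16 = 0.4138
Wq(M/M/1) = ρ/(μ−λ) = 0.4138/51.68 = 0.008007 hr
Wq(M/D/1) = ρ/(2(μ−λ)) = 0.004003 hr
Savings = 0.008007 − 0.004003 = 0.004003 hr

Final: 0.004003 hr


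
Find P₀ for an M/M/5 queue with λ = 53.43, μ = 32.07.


a = λ/μ = 53.43/32.07 = 1.6660; ρ = a/c = 0.3332
Σ_{k=0}^{4} a^k/k! (terms k=0..4) = 1.00000 + 1.66604 + 1.38785 + 0.77074 + 0.32102 = 5.14565
Tail: a^5/(5!(1−ρ)) = 12.83604/(120·0.6668) = 0.16042
P₀ = 1/(5.14565 + 0.16042) = 1/5.30607 = 0.188463

Final: 0.188463


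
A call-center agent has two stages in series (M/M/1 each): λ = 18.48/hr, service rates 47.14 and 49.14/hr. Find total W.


Each node sees arrival rate λ = 18.48/hr (tandem ⇒ throughput preserved).
W₁ = 1/(μ₁−λ) = 1/(47.14−18.48) = 0.03489 hr
W₂ = 1/(μ₂−λ) = 1/(49.14−18.48) = 0.03262 hr
W_total = W₁ + W₂ = 0.03489 + 0.03262 = 0.06751 hr

Final: 0.06751 hr


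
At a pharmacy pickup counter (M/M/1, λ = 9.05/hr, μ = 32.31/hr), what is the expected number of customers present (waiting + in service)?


ρ = λ/μ = 9.05/32.31 = 0.2801
L = ρ/(1−ρ) = 0.2801/(1 − 0.2801) = 0.2801/0.7199 = 0.3891

Final: 0.3891


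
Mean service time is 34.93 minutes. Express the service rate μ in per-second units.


μ = 1/(service time) in consistent units.
1 second = 0.0166667 min, so μ = 0.0166667/34.93 = 0.0004771 per second

Final: 0.0004771 /sec


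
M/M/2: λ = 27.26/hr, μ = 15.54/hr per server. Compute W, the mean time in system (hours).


a = 1.7542; ρ = 0.8771; P₀ = 0.065478
Lq = P₀·a^c·ρ/(c!(1−ρ)²) = 5.84920
Wq = Lq/λ = 5.84920/27.26 = 0.21457 hr
W = Wq + 1/μ = 0.21457 + 0.06435 = 0.27892 hr

Final: 0.27892 hr


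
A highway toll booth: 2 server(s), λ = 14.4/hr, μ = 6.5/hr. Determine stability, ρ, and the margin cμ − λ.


Total capacity cμ = 2·6.5 = 13.00/hr
ρ = λ/(cμ) = 14.4/13.00 = 1.1077
Stable ⇔ ρ < 1: NO
Spare capacity = cμ − λ = 13.00 − 14.4 = -1.40/hr

Final: ρ = 1.1077; unstable; margin = -1.40/hr


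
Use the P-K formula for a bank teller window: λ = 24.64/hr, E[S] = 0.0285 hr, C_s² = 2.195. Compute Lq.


ρ = λ·E[S] = 24.64·0.0285 = 0.7022
Lq = ρ²(1+C_s²)/(2(1−ρ)) = 0.4931·(1+2.195)/(2·0.2978)
= 0.4931·3.1950/0.5955 = 2.64573

Final: 2.64573


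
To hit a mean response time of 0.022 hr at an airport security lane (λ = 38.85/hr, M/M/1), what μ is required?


W = 1/(μ−λ) ⇒ μ − λ = 1/W = 1/0.022 = 45.4545
μ = λ + 1/W = 38.85 + 45.4545 = 84.3045 per hr

Final: 84.3045 /hr


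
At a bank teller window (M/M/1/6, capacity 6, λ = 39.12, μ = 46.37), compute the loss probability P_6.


ρ = λ/μ = 39.12/46.37 = 0.8436
P_K = (1−ρ)ρ^K/(1−ρ^(K+1)) = (0.1564·0.360554)/(1 − 0.304181)
= 0.056373/0.695819 = 0.081017

Final: 0.081017


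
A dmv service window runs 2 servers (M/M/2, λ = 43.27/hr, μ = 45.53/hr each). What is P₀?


a = λ/μ = 43.27/45.53 = 0.9504; ρ = a/c = 0.4752
Σ_{k=0}^{1} a^k/k! (terms k=0..1) = 1.00000 + 0.95036 = 1.95036
Tail: a^2/(2!(1−ρ)) = 0.90319/(2·0.5248) = 0.86048
P₀ = 1/(1.95036 + 0.86048) = 1/2.81084 = 0.355766

Final: 0.355766


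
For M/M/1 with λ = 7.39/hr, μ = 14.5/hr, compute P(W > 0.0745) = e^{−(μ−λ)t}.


W ~ Exponential(μ−λ) for M/M/1.
μ − λ = 14.5 − 7.39 = 7.1100
P(W > t) = e^{−(μ−λ)t} = e^{−0.5297} = 0.588785

Final: 0.588785


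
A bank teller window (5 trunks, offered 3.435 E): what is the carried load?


B(5,3.435) = 0.148283 (Erlang-B)
Carried load = a(1 − B) = 3.435·(1 − 0.148283) = 3.435·0.851717 = 2.9256 E

Final: 2.9256 Erlangs


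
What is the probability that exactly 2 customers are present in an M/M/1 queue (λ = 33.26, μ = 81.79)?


ρ = 33.26/81.79 = 0.4067
P_n = (1−ρ)·ρ^n = (1 − 0.4067)·0.4067^2 = 0.5933·0.165365 = 0.098119

Final: 0.098119


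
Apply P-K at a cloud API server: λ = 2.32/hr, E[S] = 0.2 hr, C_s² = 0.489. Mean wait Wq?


ρ = λ·E[S] = 2.32·0.2 = 0.4640
E[S²] = E[S]²(1+C_s²) = 0.2²·(1+0.489) = 0.059560
Wq = λ·E[S²]/(2(1−ρ)) = 2.32·0.059560/(2·0.5360) = 0.12890 hr

Final: 0.12890 hr


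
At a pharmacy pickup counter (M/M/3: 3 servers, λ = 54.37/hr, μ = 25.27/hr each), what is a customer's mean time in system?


a = 2.1516; ρ = 0.7172; P₀ = 0.088216
Lq = P₀·a^c·ρ/(c!(1−ρ)²) = 1.31309
Wq = Lq/λ = 1.31309/54.37 = 0.02415 hr
W = Wq + 1/μ = 0.02415 + 0.03957 = 0.06372 hr

Final: 0.06372 hr


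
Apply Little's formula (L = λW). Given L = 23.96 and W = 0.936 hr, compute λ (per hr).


λ = L/W = 23.96/0.936 = 25.5983 /hr

Final: 25.5983 /hr


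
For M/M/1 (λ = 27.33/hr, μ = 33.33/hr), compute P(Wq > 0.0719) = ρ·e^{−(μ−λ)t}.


ρ = 27.33/33.33 = 0.8200
P(Wq > t) = ρ·e^{−(μ−λ)t} = 0.8200·e^{−0.4314}
= 0.8200·0.649599 = 0.532660

Final: 0.532660


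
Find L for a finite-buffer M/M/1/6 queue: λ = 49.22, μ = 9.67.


ρ = 49.22/9.67 = 5.0900
L = ρ[1 − (K+1)ρ^K + Kρ^(K+1)] / [(1−ρ)(1−ρ^(K+1))]
Numerator: 5.0900·(1 − 7·17389.648824 + 6·88512.773019) = 2083579.290837
Denominator: (-4.0900)·(-88511.773019) = 362010.405679
L = 2083579.290837/362010.405679 = 5.7556

Final: 5.7556


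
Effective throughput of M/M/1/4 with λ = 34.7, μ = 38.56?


ρ = 0.8999; P_K = (1−ρ)ρ^4/(1−ρ^5) = 0.160175
λ_eff = λ(1 − P_K) = 34.7·(1 − 0.160175) = 34.7·0.839825 = 29.1419 /hr

Final: 29.1419 /hr


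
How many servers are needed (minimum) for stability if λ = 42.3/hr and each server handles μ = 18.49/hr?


Stability requires cμ > λ ⇔ c > λ/μ.
λ/μ = 42.3/18.49 = 2.2877
Minimum integer c = ⌊2.2877⌋ + 1 = 3
Check: 3·18.49 = 55.47 > 42.3, while 2·18.49 = 36.98 ≤ 42.3

Final: 3 servers


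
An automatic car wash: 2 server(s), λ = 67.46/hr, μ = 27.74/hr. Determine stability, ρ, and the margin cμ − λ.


Total capacity cμ = 2·27.74 = 55.48/hr
ρ = λ/(cμ) = 67.46/55.48 = 1.2159
Stable ⇔ ρ < 1: NO
Spare capacity = cμ − λ = 55.48 − 67.46 = -11.98/hr

Final: ρ = 1.2159; unstable; margin = -11.98/hr


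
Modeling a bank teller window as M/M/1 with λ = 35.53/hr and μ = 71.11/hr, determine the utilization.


ρ = λ/μ = 35.53/71.11 = 0.4996

Final: 0.4996


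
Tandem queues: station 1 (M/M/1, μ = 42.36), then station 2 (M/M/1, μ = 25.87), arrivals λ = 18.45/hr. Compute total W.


Each node sees arrival rate λ = 18.45/hr (tandem ⇒ throughput preserved).
W₁ = 1/(μ₁−λ) = 1/(42.36−18.45) = 0.04182 hr
W₂ = 1/(μ₂−λ) = 1/(25.87−18.45) = 0.13477 hr
W_total = W₁ + W₂ = 0.04182 + 0.13477 = 0.17659 hr

Final: 0.17659 hr


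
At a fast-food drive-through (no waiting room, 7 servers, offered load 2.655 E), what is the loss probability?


B(c,a) = (a^c/c!) / Σ_{k=0}^{c} a^k/k!
a^7/7! = 0.184511
Σ terms (k=0..7): 1.00000 + 2.65500 + 3.52451 + 3.11919 + 2.07036 + 1.09936 + 0.48647 + 0.18451 = 14.139413
B = 0.184511/14.139413 = 0.013049

Final: 0.013049


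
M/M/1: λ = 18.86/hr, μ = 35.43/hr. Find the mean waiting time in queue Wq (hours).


ρ = 18.86/35.43 = 0.5323
Wq = ρ/(μ−λ) = 0.5323/(35.43 − 18.86) = 0.5323/16.57 = 0.03213 hr

Final: 0.03213 hr


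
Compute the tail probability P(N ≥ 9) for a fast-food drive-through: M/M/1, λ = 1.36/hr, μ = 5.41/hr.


ρ = 1.36/5.41 = 0.2514
P(N ≥ n) = ρ^n = 0.2514^9 = 0.000004009

Final: 0.000004009


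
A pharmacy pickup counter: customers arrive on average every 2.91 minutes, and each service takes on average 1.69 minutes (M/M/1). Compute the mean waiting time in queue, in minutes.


λ = 60/2.91 = 20.6186 /hr
μ = 60/1.69 = 35.5030 /hr
ρ = λ/μ = 20.6186/35.5030 = 0.5808
Wq = ρ/(μ−λ) = 0.5808/(35.5030−20.6186) = 0.03902 hr
In minutes: 0.03902·60 = 2.341 min

Final: 2.341 min


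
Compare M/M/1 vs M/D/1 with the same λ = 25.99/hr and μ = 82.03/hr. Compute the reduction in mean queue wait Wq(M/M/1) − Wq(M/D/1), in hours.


ρ = 25.99/82.03 = 0.3168
Wq(M/M/1) = ρ/(μ−λ) = 0.3168/56.04 = 0.005654 hr
Wq(M/D/1) = ρ/(2(μ−λ)) = 0.002827 hr
Savings = 0.005654 − 0.002827 = 0.002827 hr

Final: 0.002827 hr


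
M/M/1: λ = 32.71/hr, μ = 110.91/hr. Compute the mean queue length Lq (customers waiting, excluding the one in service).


ρ = 32.71/110.91 = 0.2949
Lq = ρ²/(1−ρ) = 0.08698/0.7051 = 0.1234

Final: 0.1234


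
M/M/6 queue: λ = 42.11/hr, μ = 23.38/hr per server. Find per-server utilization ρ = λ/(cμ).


ρ = λ/(cμ) = 42.11/(6·23.38) = 42.11/140.28 = 0.3002

Final: 0.3002


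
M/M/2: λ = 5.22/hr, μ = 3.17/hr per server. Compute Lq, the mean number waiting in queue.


a = λ/μ = 1.6467; ρ = a/2 = 0.8233
P₀ = 0.096886
Lq = P₀·a^c·ρ / (c!·(1−ρ)²) = 0.096886·2.71158·0.8233/(2·0.03121)
= 3.46558

Final: 3.46558


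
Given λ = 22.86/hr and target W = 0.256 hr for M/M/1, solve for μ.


W = 1/(μ−λ) ⇒ μ − λ = 1/W = 1/0.256 = 3.9062
μ = λ + 1/W = 22.86 + 3.9062 = 26.7662 per hr

Final: 26.7662 /hr


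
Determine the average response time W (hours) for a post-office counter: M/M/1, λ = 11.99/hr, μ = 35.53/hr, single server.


W = 1/(μ−λ) = 1/(35.53 − 11.99) = 1/23.54 = 0.04248 hr

Final: 0.04248 hr


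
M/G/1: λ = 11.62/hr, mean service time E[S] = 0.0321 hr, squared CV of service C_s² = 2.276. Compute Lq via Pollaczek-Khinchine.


ρ = λ·E[S] = 11.62·0.0321 = 0.3730
Lq = ρ²(1+C_s²)/(2(1−ρ)) = 0.1391·(1+2.276)/(2·0.6270)
= 0.1391·3.2760/1.2540 = 0.36347

Final: 0.36347


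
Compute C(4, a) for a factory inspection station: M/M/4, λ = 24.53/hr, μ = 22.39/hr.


a = λ/μ = 1.0956; ρ = a/4 = 0.2739
P₀ = 0.333604 (from M/M/c formula)
C(c,a) = [a^c/(c!(1−ρ))]·P₀ = [1.44070/(24·0.7261)]·0.333604
= 0.08267·0.333604 = 0.027580

Final: 0.027580


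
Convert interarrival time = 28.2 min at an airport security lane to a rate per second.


λ = 1/(interarrival time) in consistent units.
1 second = 0.0166667 min, so λ = 0.0166667/28.2 = 0.0005910 per second

Final: 0.0005910 /sec


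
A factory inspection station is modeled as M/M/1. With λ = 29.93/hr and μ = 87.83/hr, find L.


ρ = λ/μ = 29.93/87.83 = 0.3408
L = ρ/(1−ρ) = 0.3408/(1 − 0.3408) = 0.3408/0.6592 = 0.5169

Final: 0.5169


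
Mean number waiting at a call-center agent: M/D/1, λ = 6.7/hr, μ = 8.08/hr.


ρ = 6.7/8.08 = 0.8292
M/D/1: Lq = ρ²/(2(1−ρ)) = 0.6876/(2·0.1708) = 2.01293

Final: 2.01293


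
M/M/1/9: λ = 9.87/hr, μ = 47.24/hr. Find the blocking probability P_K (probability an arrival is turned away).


ρ = λ/μ = 9.87/47.24 = 0.2089
P_K = (1−ρ)ρ^K/(1−ρ^(K+1)) = (0.7911·0.0000007587)/(1 − 0.0000001585)
= 0.0000006002/1.000000 = 0.0000006002

Final: 0.0000006002


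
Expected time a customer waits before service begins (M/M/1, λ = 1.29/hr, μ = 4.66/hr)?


ρ = 1.29/4.66 = 0.2768
Wq = ρ/(μ−λ) = 0.2768/(4.66 − 1.29) = 0.2768/3.37 = 0.08214 hr

Final: 0.08214 hr


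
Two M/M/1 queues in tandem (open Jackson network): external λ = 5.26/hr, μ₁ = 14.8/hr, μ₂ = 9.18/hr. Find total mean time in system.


Each node sees arrival rate λ = 5.26/hr (tandem ⇒ throughput preserved).
W₁ = 1/(μ₁−λ) = 1/(14.8−5.26) = 0.10482 hr
W₂ = 1/(μ₂−λ) = 1/(9.18−5.26) = 0.25510 hr
W_total = W₁ + W₂ = 0.10482 + 0.25510 = 0.35992 hr

Final: 0.35992 hr


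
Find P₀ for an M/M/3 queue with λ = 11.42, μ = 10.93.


a = λ/μ = 11.42/10.93 = 1.0448; ρ = a/c = 0.3483
Σ_{k=0}^{2} a^k/k! (terms k=0..2) = 1.00000 + 1.04483 + 0.54584 = 2.59067
Tail: a^3/(3!(1−ρ)) = 1.14061/(6·0.6517) = 0.29169
P₀ = 1/(2.59067 + 0.29169) = 1/2.88236 = 0.346938

Final: 0.346938


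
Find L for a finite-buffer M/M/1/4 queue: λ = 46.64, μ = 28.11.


ρ = 46.64/28.11 = 1.6592
L = ρ[1 − (K+1)ρ^K + Kρ^(K+1)] / [(1−ρ)(1−ρ^(K+1))]
Numerator: 1.6592·(1 − 5·7.578631 + 4·12.574435) = 22.240831
Denominator: (-0.6592)·(-11.574435) = 7.629821
L = 22.240831/7.629821 = 2.9150

Final: 2.9150


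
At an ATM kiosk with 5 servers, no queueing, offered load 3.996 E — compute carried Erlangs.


B(5,3.996) = 0.198709 (Erlang-B)
Carried load = a(1 − B) = 3.996·(1 − 0.198709) = 3.996·0.801291 = 3.2020 E

Final: 3.2020 Erlangs


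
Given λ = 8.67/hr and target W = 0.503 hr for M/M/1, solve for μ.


W = 1/(μ−λ) ⇒ μ − λ = 1/W = 1/0.503 = 1.9881
μ = λ + 1/W = 8.67 + 1.9881 = 10.6581 per hr

Final: 10.6581 /hr


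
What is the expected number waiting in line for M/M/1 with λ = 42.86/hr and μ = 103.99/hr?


ρ = 42.86/103.99 = 0.4122
Lq = ρ²/(1−ρ) = 0.1699/0.5878 = 0.2890

Final: 0.2890


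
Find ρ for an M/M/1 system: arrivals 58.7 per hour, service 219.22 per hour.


ρ = λ/μ = 58.7/219.22 = 0.2678

Final: 0.2678


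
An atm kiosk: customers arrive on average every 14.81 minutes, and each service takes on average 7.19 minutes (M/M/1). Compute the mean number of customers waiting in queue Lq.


λ = 60/14.81 = 4.0513 /hr
μ = 60/7.19 = 8.3449 /hr
ρ = λ/μ = 4.0513/8.3449 = 0.4855
Lq = ρ²/(1−ρ) = 0.2357/0.5145 = 0.4581

Final: 0.4581


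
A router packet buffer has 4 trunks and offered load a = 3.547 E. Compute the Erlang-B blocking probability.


B(c,a) = (a^c/c!) / Σ_{k=0}^{c} a^k/k!
a^4/4! = 6.595284
Σ terms (k=0..4): 1.00000 + 3.54700 + 6.29060 + 7.43759 + 6.59528 = 24.870480
B = 6.595284/24.870480 = 0.265185

Final: 0.265185


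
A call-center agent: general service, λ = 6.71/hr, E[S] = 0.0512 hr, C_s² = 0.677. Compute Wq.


ρ = λ·E[S] = 6.71·0.0512 = 0.3436
E[S²] = E[S]²(1+C_s²) = 0.0512²·(1+0.677) = 0.004396
Wq = λ·E[S²]/(2(1−ρ)) = 6.71·0.004396/(2·0.6564) = 0.02247 hr

Final: 0.02247 hr


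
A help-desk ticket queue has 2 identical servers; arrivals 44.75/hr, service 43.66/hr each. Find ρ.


ρ = λ/(cμ) = 44.75/(2·43.66) = 44.75/87.32 = 0.5125

Final: 0.5125


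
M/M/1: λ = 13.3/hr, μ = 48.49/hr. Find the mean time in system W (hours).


W = 1/(μ−λ) = 1/(48.49 − 13.3) = 1/35.19 = 0.02842 hr

Final: 0.02842 hr
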